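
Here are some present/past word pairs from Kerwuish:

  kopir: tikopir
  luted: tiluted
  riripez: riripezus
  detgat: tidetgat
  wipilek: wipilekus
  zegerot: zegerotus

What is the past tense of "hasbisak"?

hasbisakus

zegerot and detgat both end in -t yet inflect differently (zegerotus, tidetgat), so the final letter is not what conditions the rule; the number of vowels is.
"hasbisak" has 3 vowels. The stems with 3 vowels (wipilek → wipilekus, riripez → riripezus, zegerot → zegerotus) add -us.
So hasbisak → hasbisakus.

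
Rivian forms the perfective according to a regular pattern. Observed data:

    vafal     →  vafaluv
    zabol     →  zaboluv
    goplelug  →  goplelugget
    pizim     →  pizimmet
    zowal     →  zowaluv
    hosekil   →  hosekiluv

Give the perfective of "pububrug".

pububrugget

hosekil and pizim both have last vowel 'i' yet inflect differently (hosekiluv, pizimmet), so the last vowel is not what conditions the rule; the final letter is.
"pububrug" ends in -g. The one such stem in the data (goplelug → goplelugget) doubles the final consonant and adds -et (as does pizim), so the same rule applies.
So pububrug → pububrugget.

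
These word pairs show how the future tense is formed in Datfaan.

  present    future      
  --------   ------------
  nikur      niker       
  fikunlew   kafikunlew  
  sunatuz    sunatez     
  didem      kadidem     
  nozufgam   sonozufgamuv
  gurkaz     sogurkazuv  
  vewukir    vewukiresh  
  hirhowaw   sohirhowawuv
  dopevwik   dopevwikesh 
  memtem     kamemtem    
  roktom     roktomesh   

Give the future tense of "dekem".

kadekem

vewukir and nikur both end in -r yet inflect differently (vewukiresh, niker), so the final letter is not what conditions the rule; the last vowel is.
"dekem" has last vowel 'e'. The stems whose last vowel is 'e' (fikunlew → kafikunlew, memtem → kamemtem, didem → kadidem) add the prefix ka-.
So dekem → kadekem.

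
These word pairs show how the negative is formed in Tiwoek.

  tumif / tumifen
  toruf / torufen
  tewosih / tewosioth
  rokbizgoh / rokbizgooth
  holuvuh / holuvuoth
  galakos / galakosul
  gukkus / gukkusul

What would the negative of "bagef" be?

bagefen

tumif and tewosih both have last vowel 'i' yet inflect differently (tumifen, tewosioth), so the last vowel is not what conditions the rule; the final letter is.
"bagef" ends in -f. The stems ending in -f (tumif → tumifen, toruf → torufen) add -en.
So bagef → bagefen.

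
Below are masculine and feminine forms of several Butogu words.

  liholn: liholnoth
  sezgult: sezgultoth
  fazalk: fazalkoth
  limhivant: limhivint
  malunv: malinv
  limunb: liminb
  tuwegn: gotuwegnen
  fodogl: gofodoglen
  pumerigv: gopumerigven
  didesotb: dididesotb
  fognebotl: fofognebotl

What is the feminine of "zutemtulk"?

sezgult and limhivant both end in -t yet inflect differently (sezgultoth, limhivint), so the final letter is not what conditions the rule; the second-to-last letter is.
"zutemtulk" has second-to-last letter 'l'. The stems whose second-to-last letter is 'l' (liholn → liholnoth, sezgult → sezgultoth, fazalk → fazalkoth) add -oth.
The other patterns: stems whose second-to-last letter is 'n' change the last vowel to 'i'; stems whose second-to-last letter is 'g' add go- … -en around the stem; stems whose second-to-last letter is 't' repeat the first consonant+vowel as a prefix.
So zutemtulk → zutemtulkoth.

zutemtulkoth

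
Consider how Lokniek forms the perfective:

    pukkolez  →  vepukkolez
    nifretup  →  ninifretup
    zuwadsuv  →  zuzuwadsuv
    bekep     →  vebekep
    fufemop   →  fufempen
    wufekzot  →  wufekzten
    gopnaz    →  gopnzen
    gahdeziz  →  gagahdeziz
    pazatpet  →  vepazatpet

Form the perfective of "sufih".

susufih

"sufih" has last vowel 'i'. The one such stem in the data (gahdeziz → gagahdeziz) repeats the first consonant+vowel as a prefix (as do nifretup, zuwadsuv), so the same rule applies.
The other patterns: stems whose last vowel is 'e' add the prefix ve-; stems whose last vowel is 'a' or 'o' delete the last vowel and add -en.
So sufih → susufih.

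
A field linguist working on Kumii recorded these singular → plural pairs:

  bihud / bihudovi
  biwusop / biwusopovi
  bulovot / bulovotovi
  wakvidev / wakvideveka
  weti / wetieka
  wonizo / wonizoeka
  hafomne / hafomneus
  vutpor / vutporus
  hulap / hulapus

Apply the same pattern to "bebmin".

bebminovi

biwusop and hulap both end in -p yet inflect differently (biwusopovi, hulapus), so the final letter is not what conditions the rule; the first letter is.
"bebmin" begins with b-. The stems beginning with b- (bihud → bihudovi, biwusop → biwusopovi, bulovot → bulovotovi) add -ovi.
So bebmin → bebminovi.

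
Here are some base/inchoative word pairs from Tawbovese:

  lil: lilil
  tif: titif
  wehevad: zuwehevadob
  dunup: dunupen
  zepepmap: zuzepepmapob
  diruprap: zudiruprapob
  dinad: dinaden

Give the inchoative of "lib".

"lib" has 1 vowel. The stems with 1 vowel (lil → lilil, tif → titif) repeat the first consonant+vowel as a prefix.
The other patterns: stems with 2 vowels add -en; stems with 3 vowels add zu- … -ob around the stem.
So lib → lilib.

lilib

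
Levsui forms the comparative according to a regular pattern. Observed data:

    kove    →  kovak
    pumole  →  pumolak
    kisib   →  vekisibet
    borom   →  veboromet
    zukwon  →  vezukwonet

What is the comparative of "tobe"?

kove and kisib both begin with k- yet inflect differently (kovak, vekisibet), so the first letter is not what conditions the rule; whether the stem ends in a vowel or a consonant is.
"tobe" ends in a vowel. The stems ending in a vowel (kove → kovak, pumole → pumolak) drop the final letter and add -ak.
So tobe → tobak.

tobak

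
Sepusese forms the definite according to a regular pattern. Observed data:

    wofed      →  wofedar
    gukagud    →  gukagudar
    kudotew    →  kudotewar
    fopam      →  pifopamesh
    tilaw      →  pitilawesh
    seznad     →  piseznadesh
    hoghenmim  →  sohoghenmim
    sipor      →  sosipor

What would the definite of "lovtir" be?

solovtir

"lovtir" has last vowel 'i'. The one such stem in the data (hoghenmim → sohoghenmim) adds the prefix so-, so the same rule applies.
The other patterns: stems whose last vowel is 'e' or 'u' add -ar; stems whose last vowel is 'a' add pi- … -esh around the stem.
So lovtir → solovtir.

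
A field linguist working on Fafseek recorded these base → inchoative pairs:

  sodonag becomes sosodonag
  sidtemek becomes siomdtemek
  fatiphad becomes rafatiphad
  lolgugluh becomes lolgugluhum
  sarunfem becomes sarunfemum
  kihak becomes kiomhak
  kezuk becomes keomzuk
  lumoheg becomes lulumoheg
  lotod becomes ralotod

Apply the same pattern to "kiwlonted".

rakiwlonted

sodonag and fatiphad both have last vowel 'a' yet inflect differently (sosodonag, rafatiphad), so the last vowel is not what conditions the rule; the final letter is.
"kiwlonted" ends in -d. The stems ending in -d (lotod → ralotod, fatiphad → rafatiphad) add the prefix ra-.
So kiwlonted → rakiwlonted.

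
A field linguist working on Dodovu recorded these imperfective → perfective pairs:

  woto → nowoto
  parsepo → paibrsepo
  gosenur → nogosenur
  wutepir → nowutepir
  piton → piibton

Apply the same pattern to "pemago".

peibmago

parsepo and woto both end in -o yet inflect differently (paibrsepo, nowoto), so the final letter is not what conditions the rule; the first letter is.
"pemago" begins with p-. The stems beginning with p- (piton → piibton, parsepo → paibrsepo) insert -ib- after the first vowel.
The other pattern: stems beginning with g- or w- add the prefix no-.
So pemago → peibmago.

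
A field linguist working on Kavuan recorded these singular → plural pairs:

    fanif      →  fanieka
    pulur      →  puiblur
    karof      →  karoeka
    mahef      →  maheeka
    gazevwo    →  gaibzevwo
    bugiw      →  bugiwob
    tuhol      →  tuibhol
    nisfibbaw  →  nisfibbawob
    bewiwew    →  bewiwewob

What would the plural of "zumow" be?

fanif and bugiw both have last vowel 'i' yet inflect differently (fanieka, bugiwob), so the last vowel is not what conditions the rule; the final letter is.
"zumow" ends in -w. The stems ending in -w (nisfibbaw → nisfibbawob, bugiw → bugiwob, bewiwew → bewiwewob) add -ob.
So zumow → zumowob.

zumowob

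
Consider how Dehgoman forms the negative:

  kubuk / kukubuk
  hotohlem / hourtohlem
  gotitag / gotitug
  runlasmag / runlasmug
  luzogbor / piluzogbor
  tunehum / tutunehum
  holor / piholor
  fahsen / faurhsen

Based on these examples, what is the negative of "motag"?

"motag" has last vowel 'a'. The stems whose last vowel is 'a' (runlasmag → runlasmug, gotitag → gotitug) change the last vowel to 'u'.
The other patterns: stems whose last vowel is 'o' add the prefix pi-; stems whose last vowel is 'u' repeat the first consonant+vowel as a prefix; stems whose last vowel is 'e' insert -ur- after the first vowel.
So motag → motug.

motug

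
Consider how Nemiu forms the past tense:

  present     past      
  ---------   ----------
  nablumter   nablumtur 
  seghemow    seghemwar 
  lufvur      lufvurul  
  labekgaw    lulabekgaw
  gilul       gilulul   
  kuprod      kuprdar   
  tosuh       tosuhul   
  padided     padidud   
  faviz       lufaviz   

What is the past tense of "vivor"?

lufvur and nablumter both end in -r yet inflect differently (lufvurul, nablumtur), so the final letter is not what conditions the rule; the last vowel is.
"vivor" has last vowel 'o'. The stems whose last vowel is 'o' (seghemow → seghemwar, kuprod → kuprdar) delete the last vowel and add -ar.
So vivor → vivrar.

vivrar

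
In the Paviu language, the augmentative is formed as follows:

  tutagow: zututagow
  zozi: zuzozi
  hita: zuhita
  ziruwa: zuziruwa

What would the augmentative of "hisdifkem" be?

zuhisdifkem

Every pair shown (tutagow → zututagow, zozi → zuzozi, hita → zuhita, …) follows the same rule: add the prefix zu-.
So hisdifkem → zuhisdifkem.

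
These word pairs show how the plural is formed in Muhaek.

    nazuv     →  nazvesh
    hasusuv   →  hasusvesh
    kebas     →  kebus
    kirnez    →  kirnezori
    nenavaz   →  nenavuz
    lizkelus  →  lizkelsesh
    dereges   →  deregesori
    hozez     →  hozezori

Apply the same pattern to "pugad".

pugud

"pugad" has last vowel 'a'. The stems whose last vowel is 'a' (nenavaz → nenavuz, kebas → kebus) change the last vowel to 'u'.
So pugad → pugud.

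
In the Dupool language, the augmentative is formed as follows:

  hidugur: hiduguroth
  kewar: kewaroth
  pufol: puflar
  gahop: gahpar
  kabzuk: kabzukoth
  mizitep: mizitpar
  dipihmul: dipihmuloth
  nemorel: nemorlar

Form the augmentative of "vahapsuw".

vahapsuwoth

"vahapsuw" has last vowel 'u'. The stems whose last vowel is 'u' (hidugur → hiduguroth, kabzuk → kabzukoth, dipihmul → dipihmuloth) add -oth.
The other pattern: stems whose last vowel is 'e' or 'o' delete the last vowel and add -ar.
So vahapsuw → vahapsuwoth.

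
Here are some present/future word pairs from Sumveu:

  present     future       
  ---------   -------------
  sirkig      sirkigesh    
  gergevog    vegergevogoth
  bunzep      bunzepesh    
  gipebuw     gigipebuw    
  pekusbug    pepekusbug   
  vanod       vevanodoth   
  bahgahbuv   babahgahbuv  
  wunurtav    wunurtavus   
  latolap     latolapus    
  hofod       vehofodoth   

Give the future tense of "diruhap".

diruhapus

sirkig and gergevog both end in -g yet inflect differently (sirkigesh, vegergevogoth), so the final letter is not what conditions the rule; the last vowel is.
"diruhap" has last vowel 'a'. The stems whose last vowel is 'a' (latolap → latolapus, wunurtav → wunurtavus) add -us.
So diruhap → diruhapus.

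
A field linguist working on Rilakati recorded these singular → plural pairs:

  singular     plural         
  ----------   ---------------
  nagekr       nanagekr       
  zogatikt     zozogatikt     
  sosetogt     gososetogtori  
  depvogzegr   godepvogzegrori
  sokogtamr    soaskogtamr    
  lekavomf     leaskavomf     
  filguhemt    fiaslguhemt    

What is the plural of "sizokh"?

zogatikt and sosetogt both end in -t yet inflect differently (zozogatikt, gososetogtori), so the final letter is not what conditions the rule; the second-to-last letter is.
"sizokh" has second-to-last letter 'k'. The stems whose second-to-last letter is 'k' (nagekr → nanagekr, zogatikt → zozogatikt) repeat the first consonant+vowel as a prefix.
The other patterns: stems whose second-to-last letter is 'g' add go- … -ori around the stem; stems whose second-to-last letter is 'm' insert -as- after the first vowel.
So sizokh → sisizokh.

sisizokh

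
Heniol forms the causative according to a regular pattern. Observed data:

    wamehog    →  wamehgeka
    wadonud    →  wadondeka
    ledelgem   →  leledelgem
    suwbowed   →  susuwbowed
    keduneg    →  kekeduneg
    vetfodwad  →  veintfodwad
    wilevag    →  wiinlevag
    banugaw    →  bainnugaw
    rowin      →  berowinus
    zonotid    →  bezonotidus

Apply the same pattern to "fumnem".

wadonud and suwbowed both end in -d yet inflect differently (wadondeka, susuwbowed), so the final letter is not what conditions the rule; the last vowel is.
"fumnem" has last vowel 'e'. The stems whose last vowel is 'e' (ledelgem → leledelgem, suwbowed → susuwbowed, keduneg → kekeduneg) repeat the first consonant+vowel as a prefix.
So fumnem → fufumnem.

fufumnem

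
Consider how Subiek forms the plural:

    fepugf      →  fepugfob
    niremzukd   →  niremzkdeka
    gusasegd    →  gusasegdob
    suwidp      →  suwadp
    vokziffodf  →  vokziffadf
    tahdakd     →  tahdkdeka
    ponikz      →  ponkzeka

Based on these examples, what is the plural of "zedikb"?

niremzukd and gusasegd both end in -d yet inflect differently (niremzkdeka, gusasegdob), so the final letter is not what conditions the rule; the second-to-last letter is.
"zedikb" has second-to-last letter 'k'. The stems whose second-to-last letter is 'k' (niremzukd → niremzkdeka, tahdakd → tahdkdeka, ponikz → ponkzeka) delete the last vowel and add -eka.
So zedikb → zedkbeka.

zedkbeka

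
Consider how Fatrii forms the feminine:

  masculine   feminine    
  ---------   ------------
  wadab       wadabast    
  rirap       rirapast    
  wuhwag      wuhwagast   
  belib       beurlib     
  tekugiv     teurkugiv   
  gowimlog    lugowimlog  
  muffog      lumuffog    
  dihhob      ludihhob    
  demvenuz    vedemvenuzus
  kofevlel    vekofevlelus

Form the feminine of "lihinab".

"lihinab" has last vowel 'a'. The stems whose last vowel is 'a' (wadab → wadabast, rirap → rirapast, wuhwag → wuhwagast) add -ast.
So lihinab → lihinabast.

lihinabast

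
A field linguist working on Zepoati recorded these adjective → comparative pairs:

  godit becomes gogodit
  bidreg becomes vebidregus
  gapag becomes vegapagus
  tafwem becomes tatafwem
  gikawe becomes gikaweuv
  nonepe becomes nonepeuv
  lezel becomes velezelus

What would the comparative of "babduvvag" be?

gikawe and bidreg both have last vowel 'e' yet inflect differently (gikaweuv, vebidregus), so the last vowel is not what conditions the rule; the final letter is.
"babduvvag" ends in -g. The stems ending in -g (bidreg → vebidregus, gapag → vegapagus) add ve- … -us around the stem.
So babduvvag → vebabduvvagus.

vebabduvvagus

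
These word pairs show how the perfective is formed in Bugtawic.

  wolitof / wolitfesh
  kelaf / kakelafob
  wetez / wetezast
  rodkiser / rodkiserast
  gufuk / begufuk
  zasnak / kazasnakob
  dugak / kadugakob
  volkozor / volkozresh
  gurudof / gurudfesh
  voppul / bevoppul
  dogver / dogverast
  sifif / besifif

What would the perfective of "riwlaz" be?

kariwlazob

"riwlaz" has last vowel 'a'. The stems whose last vowel is 'a' (dugak → kadugakob, kelaf → kakelafob, zasnak → kazasnakob) add ka- … -ob around the stem.
The other patterns: stems whose last vowel is 'e' add -ast; stems whose last vowel is 'o' delete the last vowel and add -esh; stems whose last vowel is 'i' or 'u' add the prefix be-.
So riwlaz → kariwlazob.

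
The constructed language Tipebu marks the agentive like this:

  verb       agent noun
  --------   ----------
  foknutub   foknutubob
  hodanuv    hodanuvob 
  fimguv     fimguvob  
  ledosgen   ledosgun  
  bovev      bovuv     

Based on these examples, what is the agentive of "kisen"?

hodanuv and bovev both end in -v yet inflect differently (hodanuvob, bovuv), so the final letter is not what conditions the rule; the last vowel is.
"kisen" has last vowel 'e'. The stems whose last vowel is 'e' (ledosgen → ledosgun, bovev → bovuv) change the last vowel to 'u'.
The other pattern: stems whose last vowel is 'u' add -ob.
So kisen → kisun.

kisun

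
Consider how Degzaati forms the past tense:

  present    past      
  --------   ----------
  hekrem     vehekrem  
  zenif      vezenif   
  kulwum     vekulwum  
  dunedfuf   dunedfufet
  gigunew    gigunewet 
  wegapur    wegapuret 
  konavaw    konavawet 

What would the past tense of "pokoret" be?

pokoretet

"pokoret" has 3 vowels. The stems with 3 vowels (dunedfuf → dunedfufet, gigunew → gigunewet, wegapur → wegapuret) add -et.
So pokoret → pokoretet.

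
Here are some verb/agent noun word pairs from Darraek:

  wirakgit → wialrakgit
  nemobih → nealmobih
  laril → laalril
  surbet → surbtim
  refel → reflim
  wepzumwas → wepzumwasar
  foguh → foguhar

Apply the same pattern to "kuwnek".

wirakgit and surbet both end in -t yet inflect differently (wialrakgit, surbtim), so the final letter is not what conditions the rule; the last vowel is.
"kuwnek" has last vowel 'e'. The stems whose last vowel is 'e' (surbet → surbtim, refel → reflim) delete the last vowel and add -im.
So kuwnek → kuwnkim.

kuwnkim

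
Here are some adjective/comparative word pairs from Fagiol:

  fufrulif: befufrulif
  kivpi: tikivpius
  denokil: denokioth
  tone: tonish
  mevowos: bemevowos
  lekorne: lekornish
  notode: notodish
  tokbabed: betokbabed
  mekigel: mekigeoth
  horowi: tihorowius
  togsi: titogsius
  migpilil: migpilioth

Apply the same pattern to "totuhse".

lekorne and mekigel both have last vowel 'e' yet inflect differently (lekornish, mekigeoth), so the last vowel is not what conditions the rule; the final letter is.
"totuhse" ends in -e. The stems ending in -e (lekorne → lekornish, notode → notodish, tone → tonish) drop the final letter and add -ish.
The other patterns: stems ending in -i add ti- … -us around the stem; stems ending in -l drop the final letter and add -oth; stems ending in -d, -f or -s add the prefix be-.
So totuhse → totuhsish.

totuhsish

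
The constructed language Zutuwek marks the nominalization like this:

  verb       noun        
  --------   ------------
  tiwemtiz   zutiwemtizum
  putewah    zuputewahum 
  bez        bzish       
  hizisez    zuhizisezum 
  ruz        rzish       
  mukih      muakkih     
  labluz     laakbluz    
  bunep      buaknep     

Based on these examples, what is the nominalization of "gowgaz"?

goakwgaz

bez and labluz both end in -z yet inflect differently (bzish, laakbluz), so the final letter is not what conditions the rule; the number of vowels is.
"gowgaz" has 2 vowels. The stems with 2 vowels (mukih → muakkih, bunep → buaknep, labluz → laakbluz) insert -ak- after the first vowel.
The other patterns: stems with 1 vowel delete the last vowel and add -ish; stems with 3 vowels add zu- … -um around the stem.
So gowgaz → goakwgaz.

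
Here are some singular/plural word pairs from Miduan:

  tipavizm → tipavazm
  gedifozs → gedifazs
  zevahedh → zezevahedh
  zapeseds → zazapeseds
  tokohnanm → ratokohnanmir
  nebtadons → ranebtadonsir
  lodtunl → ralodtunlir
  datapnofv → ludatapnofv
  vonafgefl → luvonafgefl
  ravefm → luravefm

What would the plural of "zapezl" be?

gedifozs and zapeseds both end in -s yet inflect differently (gedifazs, zazapeseds), so the final letter is not what conditions the rule; the second-to-last letter is.
"zapezl" has second-to-last letter 'z'. The stems whose second-to-last letter is 'z' (tipavizm → tipavazm, gedifozs → gedifazs) change the last vowel to 'a'.
The other patterns: stems whose second-to-last letter is 'd' repeat the first consonant+vowel as a prefix; stems whose second-to-last letter is 'n' add ra- … -ir around the stem; stems whose second-to-last letter is 'f' add the prefix lu-.
So zapezl → zapazl.

zapazl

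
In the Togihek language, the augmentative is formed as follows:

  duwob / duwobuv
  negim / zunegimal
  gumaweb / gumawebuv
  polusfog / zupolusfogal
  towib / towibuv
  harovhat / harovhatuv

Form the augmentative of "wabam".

duwob and polusfog both have last vowel 'o' yet inflect differently (duwobuv, zupolusfogal), so the last vowel is not what conditions the rule; the final letter is.
"wabam" ends in -m. The one such stem in the data (negim → zunegimal) adds zu- … -al around the stem, so the same rule applies.
So wabam → zuwabamal.

zuwabamal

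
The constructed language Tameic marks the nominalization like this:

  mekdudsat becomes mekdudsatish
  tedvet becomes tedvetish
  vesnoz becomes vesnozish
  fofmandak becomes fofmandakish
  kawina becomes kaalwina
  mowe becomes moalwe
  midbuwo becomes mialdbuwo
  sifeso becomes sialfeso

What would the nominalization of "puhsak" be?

puhsakish

"puhsak" ends in a consonant. The stems ending in a consonant (mekdudsat → mekdudsatish, tedvet → tedvetish, vesnoz → vesnozish) add -ish.
The other pattern: stems ending in a vowel insert -al- after the first vowel.
So puhsak → puhsakish.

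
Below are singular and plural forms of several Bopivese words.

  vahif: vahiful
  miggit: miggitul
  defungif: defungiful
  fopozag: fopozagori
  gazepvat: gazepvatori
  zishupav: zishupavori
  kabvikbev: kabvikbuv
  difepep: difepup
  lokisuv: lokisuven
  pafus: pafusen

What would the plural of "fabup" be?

fabupen

"fabup" has last vowel 'u'. The stems whose last vowel is 'u' (lokisuv → lokisuven, pafus → pafusen) add -en.
The other patterns: stems whose last vowel is 'i' add -ul; stems whose last vowel is 'a' add -ori; stems whose last vowel is 'e' change the last vowel to 'u'.
So fabup → fabupen.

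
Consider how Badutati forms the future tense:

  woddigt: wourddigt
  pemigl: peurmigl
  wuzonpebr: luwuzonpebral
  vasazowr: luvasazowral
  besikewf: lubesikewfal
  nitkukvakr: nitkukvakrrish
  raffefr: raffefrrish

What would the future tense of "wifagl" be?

wiurfagl

"wifagl" has second-to-last letter 'g'. The stems whose second-to-last letter is 'g' (woddigt → wourddigt, pemigl → peurmigl) insert -ur- after the first vowel.
So wifagl → wiurfagl.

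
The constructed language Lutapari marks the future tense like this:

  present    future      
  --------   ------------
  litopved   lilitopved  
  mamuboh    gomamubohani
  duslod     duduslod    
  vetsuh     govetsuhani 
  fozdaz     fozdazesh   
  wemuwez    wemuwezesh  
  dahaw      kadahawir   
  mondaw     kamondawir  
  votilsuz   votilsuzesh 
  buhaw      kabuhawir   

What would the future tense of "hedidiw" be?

kahedidiwir

mondaw and fozdaz both have last vowel 'a' yet inflect differently (kamondawir, fozdazesh), so the last vowel is not what conditions the rule; the final letter is.
"hedidiw" ends in -w. The stems ending in -w (mondaw → kamondawir, buhaw → kabuhawir, dahaw → kadahawir) add ka- … -ir around the stem.
The other patterns: stems ending in -h add go- … -ani around the stem; stems ending in -z add -esh; stems ending in -d repeat the first consonant+vowel as a prefix.
So hedidiw → kahedidiwir.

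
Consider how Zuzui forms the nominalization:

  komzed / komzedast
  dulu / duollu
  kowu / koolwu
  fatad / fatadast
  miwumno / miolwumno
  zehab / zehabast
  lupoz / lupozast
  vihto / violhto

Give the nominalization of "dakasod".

dakasodast

vihto and lupoz both have last vowel 'o' yet inflect differently (violhto, lupozast), so the last vowel is not what conditions the rule; whether the stem ends in a vowel or a consonant is.
"dakasod" ends in a consonant. The stems ending in a consonant (zehab → zehabast, komzed → komzedast, lupoz → lupozast) add -ast.
So dakasod → dakasodast.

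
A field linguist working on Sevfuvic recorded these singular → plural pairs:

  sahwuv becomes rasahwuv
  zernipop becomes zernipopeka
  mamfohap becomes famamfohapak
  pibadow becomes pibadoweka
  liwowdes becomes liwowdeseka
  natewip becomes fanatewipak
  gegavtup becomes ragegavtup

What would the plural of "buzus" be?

zernipop and gegavtup both end in -p yet inflect differently (zernipopeka, ragegavtup), so the final letter is not what conditions the rule; the last vowel is.
"buzus" has last vowel 'u'. The stems whose last vowel is 'u' (sahwuv → rasahwuv, gegavtup → ragegavtup) add the prefix ra-.
The other patterns: stems whose last vowel is 'e' or 'o' add -eka; stems whose last vowel is 'a' or 'i' add fa- … -ak around the stem.
So buzus → rabuzus.

rabuzus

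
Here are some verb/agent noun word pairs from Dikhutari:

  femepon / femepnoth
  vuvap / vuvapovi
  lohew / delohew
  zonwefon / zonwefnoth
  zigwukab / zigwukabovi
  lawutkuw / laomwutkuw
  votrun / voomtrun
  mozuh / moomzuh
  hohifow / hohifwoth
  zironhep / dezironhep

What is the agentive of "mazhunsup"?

"mazhunsup" has last vowel 'u'. The stems whose last vowel is 'u' (mozuh → moomzuh, lawutkuw → laomwutkuw, votrun → voomtrun) insert -om- after the first vowel.
The other patterns: stems whose last vowel is 'a' add -ovi; stems whose last vowel is 'e' add the prefix de-; stems whose last vowel is 'o' delete the last vowel and add -oth.
So mazhunsup → maomzhunsup.

maomzhunsup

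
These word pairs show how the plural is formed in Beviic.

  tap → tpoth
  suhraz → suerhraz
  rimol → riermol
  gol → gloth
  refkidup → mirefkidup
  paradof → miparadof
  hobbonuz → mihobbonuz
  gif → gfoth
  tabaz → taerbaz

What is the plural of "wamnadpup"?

miwamnadpup

gol and rimol both end in -l yet inflect differently (gloth, riermol), so the final letter is not what conditions the rule; the number of vowels is.
"wamnadpup" has 3 vowels. The stems with 3 vowels (hobbonuz → mihobbonuz, refkidup → mirefkidup, paradof → miparadof) add the prefix mi-.
The other patterns: stems with 1 vowel delete the last vowel and add -oth; stems with 2 vowels insert -er- after the first vowel.
So wamnadpup → miwamnadpup.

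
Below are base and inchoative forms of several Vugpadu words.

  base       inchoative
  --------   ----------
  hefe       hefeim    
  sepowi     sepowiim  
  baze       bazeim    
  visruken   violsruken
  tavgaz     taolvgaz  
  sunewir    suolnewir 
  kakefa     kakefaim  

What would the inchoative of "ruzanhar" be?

ruolzanhar

"ruzanhar" ends in a consonant. The stems ending in a consonant (tavgaz → taolvgaz, visruken → violsruken, sunewir → suolnewir) insert -ol- after the first vowel.
So ruzanhar → ruolzanhar.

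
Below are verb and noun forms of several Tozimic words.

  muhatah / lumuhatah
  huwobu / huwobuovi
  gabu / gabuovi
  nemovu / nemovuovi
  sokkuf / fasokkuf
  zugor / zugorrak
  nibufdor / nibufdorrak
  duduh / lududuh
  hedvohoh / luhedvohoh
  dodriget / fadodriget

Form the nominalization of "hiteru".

nibufdor and hedvohoh both have last vowel 'o' yet inflect differently (nibufdorrak, luhedvohoh), so the last vowel is not what conditions the rule; the final letter is.
"hiteru" ends in -u. The stems ending in -u (gabu → gabuovi, huwobu → huwobuovi, nemovu → nemovuovi) add -ovi.
The other patterns: stems ending in -r double the final consonant and add -ak; stems ending in -h add the prefix lu-; stems ending in -f or -t add the prefix fa-.
So hiteru → hiteruovi.

hiteruovi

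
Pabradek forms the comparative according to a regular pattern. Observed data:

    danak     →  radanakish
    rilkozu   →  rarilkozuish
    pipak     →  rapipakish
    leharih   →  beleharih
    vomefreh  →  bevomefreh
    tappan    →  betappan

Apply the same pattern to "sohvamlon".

danak and tappan both have last vowel 'a' yet inflect differently (radanakish, betappan), so the last vowel is not what conditions the rule; the final letter is.
"sohvamlon" ends in -n. The one such stem in the data (tappan → betappan) adds the prefix be-, so the same rule applies.
So sohvamlon → besohvamlon.

besohvamlon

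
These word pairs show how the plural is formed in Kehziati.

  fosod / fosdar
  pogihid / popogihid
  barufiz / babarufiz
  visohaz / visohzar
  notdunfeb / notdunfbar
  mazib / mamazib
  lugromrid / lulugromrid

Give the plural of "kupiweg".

"kupiweg" has last vowel 'e'. The one such stem in the data (notdunfeb → notdunfbar) deletes the last vowel and adds -ar (as do visohaz, fosod), so the same rule applies.
The other pattern: stems whose last vowel is 'i' repeat the first consonant+vowel as a prefix.
So kupiweg → kupiwgar.

kupiwgar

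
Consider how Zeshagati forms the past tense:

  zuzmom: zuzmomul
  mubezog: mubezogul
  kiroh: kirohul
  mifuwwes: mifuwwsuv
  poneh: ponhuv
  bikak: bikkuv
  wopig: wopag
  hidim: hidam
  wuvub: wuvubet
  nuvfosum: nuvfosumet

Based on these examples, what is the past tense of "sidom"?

sidomul

kiroh and poneh both end in -h yet inflect differently (kirohul, ponhuv), so the final letter is not what conditions the rule; the last vowel is.
"sidom" has last vowel 'o'. The stems whose last vowel is 'o' (zuzmom → zuzmomul, mubezog → mubezogul, kiroh → kirohul) add -ul.
The other patterns: stems whose last vowel is 'a' or 'e' delete the last vowel and add -uv; stems whose last vowel is 'i' change the last vowel to 'a'; stems whose last vowel is 'u' add -et.
So sidom → sidomul.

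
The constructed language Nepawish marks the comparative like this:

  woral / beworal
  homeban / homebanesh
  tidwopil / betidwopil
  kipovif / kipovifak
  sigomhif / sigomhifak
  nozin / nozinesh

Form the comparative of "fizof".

fizofak

sigomhif and tidwopil both have last vowel 'i' yet inflect differently (sigomhifak, betidwopil), so the last vowel is not what conditions the rule; the final letter is.
"fizof" ends in -f. The stems ending in -f (sigomhif → sigomhifak, kipovif → kipovifak) add -ak.
So fizof → fizofak.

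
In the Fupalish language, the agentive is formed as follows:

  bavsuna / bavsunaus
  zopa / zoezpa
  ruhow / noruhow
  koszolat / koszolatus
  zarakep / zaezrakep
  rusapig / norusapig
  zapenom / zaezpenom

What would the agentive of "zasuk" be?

zaezsuk

zopa and bavsuna both end in -a yet inflect differently (zoezpa, bavsunaus), so the final letter is not what conditions the rule; the first letter is.
"zasuk" begins with z-. The stems beginning with z- (zopa → zoezpa, zapenom → zaezpenom, zarakep → zaezrakep) insert -ez- after the first vowel.
So zasuk → zaezsuk.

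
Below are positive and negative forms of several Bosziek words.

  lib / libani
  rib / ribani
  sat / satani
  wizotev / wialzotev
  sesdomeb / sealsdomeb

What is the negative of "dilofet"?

rib and sesdomeb both end in -b yet inflect differently (ribani, sealsdomeb), so the final letter is not what conditions the rule; the number of vowels is.
"dilofet" has 3 vowels. The stems with 3 vowels (wizotev → wialzotev, sesdomeb → sealsdomeb) insert -al- after the first vowel.
The other pattern: stems with 1 vowel add -ani.
So dilofet → diallofet.

diallofet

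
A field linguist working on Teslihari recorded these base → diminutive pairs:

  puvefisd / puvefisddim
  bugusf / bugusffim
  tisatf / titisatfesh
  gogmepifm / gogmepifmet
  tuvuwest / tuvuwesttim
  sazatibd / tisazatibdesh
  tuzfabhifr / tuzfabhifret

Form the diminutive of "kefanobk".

"kefanobk" has second-to-last letter 'b'. The one such stem in the data (sazatibd → tisazatibdesh) adds ti- … -esh around the stem, so the same rule applies.
The other patterns: stems whose second-to-last letter is 's' double the final consonant and add -im; stems whose second-to-last letter is 'f' add -et.
So kefanobk → tikefanobkesh.

tikefanobkesh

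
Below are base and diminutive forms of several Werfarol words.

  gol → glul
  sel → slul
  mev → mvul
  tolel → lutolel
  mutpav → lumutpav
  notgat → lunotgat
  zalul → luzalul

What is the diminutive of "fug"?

fgul

gol and tolel both end in -l yet inflect differently (glul, lutolel), so the final letter is not what conditions the rule; the number of vowels is.
"fug" has 1 vowel. The stems with 1 vowel (gol → glul, sel → slul, mev → mvul) delete the last vowel and add -ul.
The other pattern: stems with 2 vowels add the prefix lu-.
So fug → fgul.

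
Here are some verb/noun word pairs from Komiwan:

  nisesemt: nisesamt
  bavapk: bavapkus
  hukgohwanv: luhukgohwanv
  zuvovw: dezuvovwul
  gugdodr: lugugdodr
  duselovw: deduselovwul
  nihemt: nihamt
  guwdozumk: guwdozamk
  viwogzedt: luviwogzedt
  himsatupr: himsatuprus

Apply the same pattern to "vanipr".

vaniprus

bavapk and guwdozumk both end in -k yet inflect differently (bavapkus, guwdozamk), so the final letter is not what conditions the rule; the second-to-last letter is.
"vanipr" has second-to-last letter 'p'. The stems whose second-to-last letter is 'p' (bavapk → bavapkus, himsatupr → himsatuprus) add -us.
The other patterns: stems whose second-to-last letter is 'v' add de- … -ul around the stem; stems whose second-to-last letter is 'm' change the last vowel to 'a'; stems whose second-to-last letter is 'd' or 'n' add the prefix lu-.
So vanipr → vaniprus.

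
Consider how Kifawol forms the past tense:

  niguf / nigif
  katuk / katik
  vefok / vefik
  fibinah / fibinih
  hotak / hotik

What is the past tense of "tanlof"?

tanlif

Every pair shown (niguf → nigif, katuk → katik, vefok → vefik, …) follows the same rule: change the last vowel to 'i'.
So tanlof → tanlif.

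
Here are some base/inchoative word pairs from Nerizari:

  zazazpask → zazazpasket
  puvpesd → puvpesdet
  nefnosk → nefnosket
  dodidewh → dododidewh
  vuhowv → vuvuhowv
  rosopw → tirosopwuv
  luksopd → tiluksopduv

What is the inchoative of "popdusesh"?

puvpesd and luksopd both end in -d yet inflect differently (puvpesdet, tiluksopduv), so the final letter is not what conditions the rule; the second-to-last letter is.
"popdusesh" has second-to-last letter 's'. The stems whose second-to-last letter is 's' (zazazpask → zazazpasket, puvpesd → puvpesdet, nefnosk → nefnosket) add -et.
The other patterns: stems whose second-to-last letter is 'w' repeat the first consonant+vowel as a prefix; stems whose second-to-last letter is 'p' add ti- … -uv around the stem.
So popdusesh → popduseshet.

popduseshet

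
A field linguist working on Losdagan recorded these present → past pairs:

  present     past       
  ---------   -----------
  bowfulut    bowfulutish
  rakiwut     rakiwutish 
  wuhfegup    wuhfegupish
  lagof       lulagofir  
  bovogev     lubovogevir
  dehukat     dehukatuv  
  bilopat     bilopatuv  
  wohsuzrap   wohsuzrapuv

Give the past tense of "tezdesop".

lutezdesopir

"tezdesop" has last vowel 'o'. The one such stem in the data (lagof → lulagofir) adds lu- … -ir around the stem, so the same rule applies.
So tezdesop → lutezdesopir.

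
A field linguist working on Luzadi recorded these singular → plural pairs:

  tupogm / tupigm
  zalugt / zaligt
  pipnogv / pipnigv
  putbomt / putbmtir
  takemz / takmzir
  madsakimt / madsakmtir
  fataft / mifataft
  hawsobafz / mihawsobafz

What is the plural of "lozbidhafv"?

milozbidhafv

"lozbidhafv" has second-to-last letter 'f'. The stems whose second-to-last letter is 'f' (fataft → mifataft, hawsobafz → mihawsobafz) add the prefix mi-.
The other patterns: stems whose second-to-last letter is 'g' change the last vowel to 'i'; stems whose second-to-last letter is 'm' delete the last vowel and add -ir.
So lozbidhafv → milozbidhafv.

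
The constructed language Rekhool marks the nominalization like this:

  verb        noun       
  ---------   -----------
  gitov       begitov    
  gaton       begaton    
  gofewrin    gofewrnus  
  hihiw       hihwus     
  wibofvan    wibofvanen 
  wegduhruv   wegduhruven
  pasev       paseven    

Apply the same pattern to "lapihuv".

lapihuven

gaton and gofewrin both end in -n yet inflect differently (begaton, gofewrnus), so the final letter is not what conditions the rule; the last vowel is.
"lapihuv" has last vowel 'u'. The one such stem in the data (wegduhruv → wegduhruven) adds -en, so the same rule applies.
The other patterns: stems whose last vowel is 'o' add the prefix be-; stems whose last vowel is 'i' delete the last vowel and add -us.
So lapihuv → lapihuven.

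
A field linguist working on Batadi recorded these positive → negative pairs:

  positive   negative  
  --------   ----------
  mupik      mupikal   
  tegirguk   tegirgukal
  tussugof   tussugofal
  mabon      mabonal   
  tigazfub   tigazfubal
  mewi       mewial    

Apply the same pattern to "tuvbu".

tuvbual

Every pair shown (mupik → mupikal, tegirguk → tegirgukal, tussugof → tussugofal, …) follows the same rule: add -al.
So tuvbu → tuvbual.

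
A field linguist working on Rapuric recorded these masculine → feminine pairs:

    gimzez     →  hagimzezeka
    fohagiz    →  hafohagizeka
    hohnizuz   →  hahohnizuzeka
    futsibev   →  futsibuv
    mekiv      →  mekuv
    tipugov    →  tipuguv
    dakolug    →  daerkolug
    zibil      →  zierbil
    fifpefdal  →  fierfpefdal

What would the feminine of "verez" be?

haverezeka

gimzez and futsibev both have last vowel 'e' yet inflect differently (hagimzezeka, futsibuv), so the last vowel is not what conditions the rule; the final letter is.
"verez" ends in -z. The stems ending in -z (gimzez → hagimzezeka, fohagiz → hafohagizeka, hohnizuz → hahohnizuzeka) add ha- … -eka around the stem.
So verez → haverezeka.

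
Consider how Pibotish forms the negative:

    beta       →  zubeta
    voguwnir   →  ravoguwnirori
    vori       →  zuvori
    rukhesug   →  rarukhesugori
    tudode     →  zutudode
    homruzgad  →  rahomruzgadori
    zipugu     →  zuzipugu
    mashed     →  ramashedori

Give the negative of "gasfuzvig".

vori and voguwnir both have last vowel 'i' yet inflect differently (zuvori, ravoguwnirori), so the last vowel is not what conditions the rule; whether the stem ends in a vowel or a consonant is.
"gasfuzvig" ends in a consonant. The stems ending in a consonant (voguwnir → ravoguwnirori, mashed → ramashedori, rukhesug → rarukhesugori) add ra- … -ori around the stem.
The other pattern: stems ending in a vowel add the prefix zu-.
So gasfuzvig → ragasfuzvigori.

ragasfuzvigori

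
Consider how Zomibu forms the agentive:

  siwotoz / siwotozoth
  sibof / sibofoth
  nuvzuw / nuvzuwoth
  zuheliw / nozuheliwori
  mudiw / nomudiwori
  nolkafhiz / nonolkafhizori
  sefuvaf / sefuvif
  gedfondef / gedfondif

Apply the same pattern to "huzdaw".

nuvzuw and zuheliw both end in -w yet inflect differently (nuvzuwoth, nozuheliwori), so the final letter is not what conditions the rule; the last vowel is.
"huzdaw" has last vowel 'a'. The one such stem in the data (sefuvaf → sefuvif) changes the last vowel to 'i' (as does gedfondef), so the same rule applies.
So huzdaw → huzdiw.

huzdiw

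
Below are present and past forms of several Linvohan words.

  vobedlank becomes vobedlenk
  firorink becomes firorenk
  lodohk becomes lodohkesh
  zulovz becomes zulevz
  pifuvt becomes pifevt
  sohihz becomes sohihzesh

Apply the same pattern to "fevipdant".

"fevipdant" has second-to-last letter 'n'. The stems whose second-to-last letter is 'n' (vobedlank → vobedlenk, firorink → firorenk) change the last vowel to 'e'.
The other pattern: stems whose second-to-last letter is 'h' add -esh.
So fevipdant → fevipdent.

fevipdent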